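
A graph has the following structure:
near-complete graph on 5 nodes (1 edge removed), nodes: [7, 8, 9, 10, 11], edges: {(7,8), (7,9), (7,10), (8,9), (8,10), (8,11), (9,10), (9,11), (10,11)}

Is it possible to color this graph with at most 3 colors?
No, G is not 3-colorable

The clique on vertices [8, 9, 10, 11] has size 4 > 3, so it alone needs 4 colors.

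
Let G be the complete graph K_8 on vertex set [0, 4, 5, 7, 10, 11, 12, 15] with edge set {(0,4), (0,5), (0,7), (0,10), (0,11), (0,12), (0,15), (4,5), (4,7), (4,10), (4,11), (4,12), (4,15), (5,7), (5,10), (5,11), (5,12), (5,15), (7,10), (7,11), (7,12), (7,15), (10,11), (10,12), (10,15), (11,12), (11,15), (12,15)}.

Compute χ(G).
Clique number ω(G) = 8 (lower bound: χ ≥ ω).
The clique on [0, 4, 5, 7, 10, 11, 12, 15] has size 8, forcing χ ≥ 8, and the coloring below uses 8 colors, so χ(G) = 8.
A valid 8-coloring: color 1: [5]; color 2: [15]; color 3: [10]; color 4: [11]; color 5: [12]; color 6: [0]; color 7: [7]; color 8: [4].

χ(G) = 8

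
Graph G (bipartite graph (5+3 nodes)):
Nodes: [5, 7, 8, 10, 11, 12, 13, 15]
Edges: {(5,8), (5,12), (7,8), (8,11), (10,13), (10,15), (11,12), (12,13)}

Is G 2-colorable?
A valid 2-coloring: color 1: [8, 10, 12]; color 2: [5, 7, 11, 13, 15].
(χ(G) = 2 ≤ 2.)

Yes, G is 2-colorable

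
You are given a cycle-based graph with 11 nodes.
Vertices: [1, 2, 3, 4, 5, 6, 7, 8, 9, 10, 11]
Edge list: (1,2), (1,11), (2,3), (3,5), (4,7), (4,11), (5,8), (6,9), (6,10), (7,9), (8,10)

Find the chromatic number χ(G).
Clique number ω(G) = 2 (lower bound: χ ≥ ω).
Odd cycle [9, 7, 4, 11, 1, 2, 3, 5, 8, 10, 6] needs 3 colors (χ ≥ 3).
The coloring below uses 3 colors, so χ(G) = 3.
A valid 3-coloring: color 1: [1, 3, 4, 9, 10]; color 2: [2, 5, 6, 7, 11]; color 3: [8].

χ(G) = 3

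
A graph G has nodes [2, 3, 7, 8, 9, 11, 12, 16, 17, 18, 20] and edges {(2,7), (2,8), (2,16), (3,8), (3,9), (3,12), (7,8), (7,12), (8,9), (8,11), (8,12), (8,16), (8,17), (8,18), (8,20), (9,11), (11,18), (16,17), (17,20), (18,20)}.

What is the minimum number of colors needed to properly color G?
χ(G) = 3

Clique number ω(G) = 3 (lower bound: χ ≥ ω).
The clique on [2, 8, 16] has size 3, forcing χ ≥ 3, and the coloring below uses 3 colors, so χ(G) = 3.
A valid 3-coloring: color 1: [8]; color 2: [2, 9, 12, 17, 18]; color 3: [3, 7, 11, 16, 20].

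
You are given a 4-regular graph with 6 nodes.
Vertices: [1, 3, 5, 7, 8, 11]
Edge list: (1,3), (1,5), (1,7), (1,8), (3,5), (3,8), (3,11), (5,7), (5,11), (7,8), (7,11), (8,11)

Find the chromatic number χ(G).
χ(G) = 3

Clique number ω(G) = 3 (lower bound: χ ≥ ω).
The clique on [1, 3, 8] has size 3, forcing χ ≥ 3, and the coloring below uses 3 colors, so χ(G) = 3.
A valid 3-coloring: color 1: [1, 11]; color 2: [5, 8]; color 3: [3, 7].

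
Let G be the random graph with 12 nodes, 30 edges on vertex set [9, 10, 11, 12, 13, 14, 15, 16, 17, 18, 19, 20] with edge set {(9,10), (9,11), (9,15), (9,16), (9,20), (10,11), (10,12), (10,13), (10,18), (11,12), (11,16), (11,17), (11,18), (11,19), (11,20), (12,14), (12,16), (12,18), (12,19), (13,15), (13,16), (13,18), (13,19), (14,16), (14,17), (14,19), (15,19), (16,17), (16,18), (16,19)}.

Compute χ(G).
Clique number ω(G) = 4 (lower bound: χ ≥ ω).
The clique on [11, 12, 16, 18] has size 4, forcing χ ≥ 4, and the coloring below uses 4 colors, so χ(G) = 4.
A valid 4-coloring: color 1: [10, 15, 16, 20]; color 2: [11, 13, 14]; color 3: [9, 12, 17]; color 4: [18, 19].

χ(G) = 4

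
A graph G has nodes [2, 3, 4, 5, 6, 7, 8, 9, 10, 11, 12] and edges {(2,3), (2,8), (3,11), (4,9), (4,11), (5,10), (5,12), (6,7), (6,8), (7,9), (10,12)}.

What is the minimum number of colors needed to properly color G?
χ(G) = 3

Clique number ω(G) = 3 (lower bound: χ ≥ ω).
The clique on [5, 10, 12] has size 3, forcing χ ≥ 3, and the coloring below uses 3 colors, so χ(G) = 3.
A valid 3-coloring: color 1: [3, 4, 7, 8, 12]; color 2: [2, 6, 9, 10, 11]; color 3: [5].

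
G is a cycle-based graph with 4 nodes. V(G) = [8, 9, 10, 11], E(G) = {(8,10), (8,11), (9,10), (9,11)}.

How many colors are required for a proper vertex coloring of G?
χ(G) = 2

Clique number ω(G) = 2 (lower bound: χ ≥ ω).
The graph is bipartite (no odd cycle), so 2 colors suffice: χ(G) = 2.
A valid 2-coloring: color 1: [8, 9]; color 2: [10, 11].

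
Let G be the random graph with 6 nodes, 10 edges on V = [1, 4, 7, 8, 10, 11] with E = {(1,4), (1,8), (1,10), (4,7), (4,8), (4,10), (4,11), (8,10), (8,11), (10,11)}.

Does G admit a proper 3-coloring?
The clique on vertices [1, 4, 8, 10] has size 4 > 3, so it alone needs 4 colors.

No, G is not 3-colorable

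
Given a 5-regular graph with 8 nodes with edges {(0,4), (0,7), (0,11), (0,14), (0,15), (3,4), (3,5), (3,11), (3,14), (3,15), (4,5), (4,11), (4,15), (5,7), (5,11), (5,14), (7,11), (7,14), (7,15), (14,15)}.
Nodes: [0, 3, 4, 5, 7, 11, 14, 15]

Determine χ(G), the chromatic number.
χ(G) = 4

Clique number ω(G) = 4 (lower bound: χ ≥ ω).
The clique on [0, 7, 14, 15] has size 4, forcing χ ≥ 4, and the coloring below uses 4 colors, so χ(G) = 4.
A valid 4-coloring: color 1: [5, 15]; color 2: [0, 3]; color 3: [11, 14]; color 4: [4, 7].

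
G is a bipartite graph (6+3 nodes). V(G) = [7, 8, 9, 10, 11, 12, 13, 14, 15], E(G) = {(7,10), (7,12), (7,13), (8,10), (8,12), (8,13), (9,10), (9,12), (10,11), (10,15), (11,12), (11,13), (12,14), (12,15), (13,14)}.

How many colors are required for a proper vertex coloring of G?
Clique number ω(G) = 2 (lower bound: χ ≥ ω).
The graph is bipartite (no odd cycle), so 2 colors suffice: χ(G) = 2.
A valid 2-coloring: color 1: [10, 12, 13]; color 2: [7, 8, 9, 11, 14, 15].

χ(G) = 2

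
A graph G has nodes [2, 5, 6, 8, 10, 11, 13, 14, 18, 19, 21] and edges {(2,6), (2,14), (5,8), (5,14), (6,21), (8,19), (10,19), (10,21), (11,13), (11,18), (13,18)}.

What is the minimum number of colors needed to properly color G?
χ(G) = 3

Clique number ω(G) = 3 (lower bound: χ ≥ ω).
The clique on [11, 13, 18] has size 3, forcing χ ≥ 3, and the coloring below uses 3 colors, so χ(G) = 3.
A valid 3-coloring: color 1: [6, 8, 10, 14, 18]; color 2: [2, 5, 13, 19, 21]; color 3: [11].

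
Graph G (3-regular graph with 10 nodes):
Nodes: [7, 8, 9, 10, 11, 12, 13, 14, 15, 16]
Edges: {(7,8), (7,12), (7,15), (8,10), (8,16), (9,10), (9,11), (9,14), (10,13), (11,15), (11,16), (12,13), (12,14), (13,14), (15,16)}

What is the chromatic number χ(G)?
Clique number ω(G) = 3 (lower bound: χ ≥ ω).
The clique on [11, 15, 16] has size 3, forcing χ ≥ 3, and the coloring below uses 3 colors, so χ(G) = 3.
A valid 3-coloring: color 1: [8, 9, 12, 15]; color 2: [7, 10, 11, 14]; color 3: [13, 16].

χ(G) = 3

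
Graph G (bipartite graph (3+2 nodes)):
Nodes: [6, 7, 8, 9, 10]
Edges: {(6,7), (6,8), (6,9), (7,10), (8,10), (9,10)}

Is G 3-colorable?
Yes, G is 3-colorable

A valid 3-coloring: color 1: [6, 10]; color 2: [7, 8, 9].
(χ(G) = 2 ≤ 3.)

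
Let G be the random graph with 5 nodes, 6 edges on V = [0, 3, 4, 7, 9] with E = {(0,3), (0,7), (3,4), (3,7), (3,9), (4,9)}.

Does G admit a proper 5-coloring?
A valid 5-coloring: color 1: [3]; color 2: [0, 4]; color 3: [7, 9].
(χ(G) = 3 ≤ 5.)

Yes, G is 5-colorable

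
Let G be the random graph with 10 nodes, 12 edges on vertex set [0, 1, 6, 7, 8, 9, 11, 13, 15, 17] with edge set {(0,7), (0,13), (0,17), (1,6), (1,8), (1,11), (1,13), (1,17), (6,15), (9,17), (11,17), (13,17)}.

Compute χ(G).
Clique number ω(G) = 3 (lower bound: χ ≥ ω).
The clique on [0, 13, 17] has size 3, forcing χ ≥ 3, and the coloring below uses 3 colors, so χ(G) = 3.
A valid 3-coloring: color 1: [6, 7, 8, 17]; color 2: [0, 1, 9, 15]; color 3: [11, 13].

χ(G) = 3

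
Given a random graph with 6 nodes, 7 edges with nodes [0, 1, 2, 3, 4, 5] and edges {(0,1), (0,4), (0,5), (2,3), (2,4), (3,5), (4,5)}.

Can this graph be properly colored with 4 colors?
A valid 4-coloring: color 1: [1, 3, 4]; color 2: [2, 5]; color 3: [0].
(χ(G) = 3 ≤ 4.)

Yes, G is 4-colorable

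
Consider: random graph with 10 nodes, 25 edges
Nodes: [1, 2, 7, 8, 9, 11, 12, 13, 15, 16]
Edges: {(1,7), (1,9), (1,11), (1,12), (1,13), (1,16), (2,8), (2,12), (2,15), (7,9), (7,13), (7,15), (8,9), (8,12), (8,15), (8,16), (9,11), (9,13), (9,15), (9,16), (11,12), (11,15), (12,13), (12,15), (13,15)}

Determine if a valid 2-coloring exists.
No, G is not 2-colorable

The clique on vertices [1, 7, 9, 13] has size 4 > 2, so it alone needs 4 colors.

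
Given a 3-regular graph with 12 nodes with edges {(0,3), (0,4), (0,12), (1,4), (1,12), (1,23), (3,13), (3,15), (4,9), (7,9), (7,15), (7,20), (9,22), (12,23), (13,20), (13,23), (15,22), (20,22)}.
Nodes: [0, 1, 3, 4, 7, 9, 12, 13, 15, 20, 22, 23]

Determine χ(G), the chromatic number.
Clique number ω(G) = 3 (lower bound: χ ≥ ω).
The clique on [1, 12, 23] has size 3, forcing χ ≥ 3, and the coloring below uses 3 colors, so χ(G) = 3.
A valid 3-coloring: color 1: [0, 1, 9, 15, 20]; color 2: [3, 4, 7, 22, 23]; color 3: [12, 13].

χ(G) = 3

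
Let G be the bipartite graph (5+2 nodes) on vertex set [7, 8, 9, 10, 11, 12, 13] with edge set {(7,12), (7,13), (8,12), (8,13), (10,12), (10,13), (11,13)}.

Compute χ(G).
Clique number ω(G) = 2 (lower bound: χ ≥ ω).
The graph is bipartite (no odd cycle), so 2 colors suffice: χ(G) = 2.
A valid 2-coloring: color 1: [9, 12, 13]; color 2: [7, 8, 10, 11].

χ(G) = 2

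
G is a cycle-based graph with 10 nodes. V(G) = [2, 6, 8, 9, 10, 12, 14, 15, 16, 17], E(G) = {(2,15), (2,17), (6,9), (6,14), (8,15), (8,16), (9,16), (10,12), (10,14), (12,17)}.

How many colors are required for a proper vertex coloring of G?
χ(G) = 2

Clique number ω(G) = 2 (lower bound: χ ≥ ω).
The graph is bipartite (no odd cycle), so 2 colors suffice: χ(G) = 2.
A valid 2-coloring: color 1: [6, 10, 15, 16, 17]; color 2: [2, 8, 9, 12, 14].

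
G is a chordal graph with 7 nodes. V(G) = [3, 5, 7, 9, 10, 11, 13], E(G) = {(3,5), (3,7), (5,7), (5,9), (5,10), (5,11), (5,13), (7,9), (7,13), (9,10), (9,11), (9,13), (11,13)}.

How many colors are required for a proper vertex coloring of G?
χ(G) = 4

Clique number ω(G) = 4 (lower bound: χ ≥ ω).
The clique on [5, 9, 11, 13] has size 4, forcing χ ≥ 4, and the coloring below uses 4 colors, so χ(G) = 4.
A valid 4-coloring: color 1: [5]; color 2: [3, 9]; color 3: [10, 13]; color 4: [7, 11].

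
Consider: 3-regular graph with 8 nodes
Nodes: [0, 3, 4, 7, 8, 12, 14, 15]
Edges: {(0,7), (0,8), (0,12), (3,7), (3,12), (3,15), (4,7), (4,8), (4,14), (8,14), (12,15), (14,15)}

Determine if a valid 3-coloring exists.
A valid 3-coloring: color 1: [0, 3, 14]; color 2: [4, 12]; color 3: [7, 8, 15].
(χ(G) = 3 ≤ 3.)

Yes, G is 3-colorable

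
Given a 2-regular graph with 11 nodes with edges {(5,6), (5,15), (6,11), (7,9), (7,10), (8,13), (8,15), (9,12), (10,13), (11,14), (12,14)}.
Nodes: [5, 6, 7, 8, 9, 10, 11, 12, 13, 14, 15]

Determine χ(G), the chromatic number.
χ(G) = 3

Clique number ω(G) = 2 (lower bound: χ ≥ ω).
Odd cycle [14, 12, 9, 7, 10, 13, 8, 15, 5, 6, 11] needs 3 colors (χ ≥ 3).
The coloring below uses 3 colors, so χ(G) = 3.
A valid 3-coloring: color 1: [6, 7, 13, 14, 15]; color 2: [5, 8, 9, 10, 11]; color 3: [12].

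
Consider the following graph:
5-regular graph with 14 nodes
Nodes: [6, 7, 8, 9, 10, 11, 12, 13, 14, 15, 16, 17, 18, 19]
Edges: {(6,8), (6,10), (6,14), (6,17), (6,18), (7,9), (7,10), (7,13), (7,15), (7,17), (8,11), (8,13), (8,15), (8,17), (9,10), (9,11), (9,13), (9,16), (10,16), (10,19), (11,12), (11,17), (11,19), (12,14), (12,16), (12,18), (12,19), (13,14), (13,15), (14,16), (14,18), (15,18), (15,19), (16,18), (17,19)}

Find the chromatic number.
Clique number ω(G) = 4 (lower bound: χ ≥ ω).
The clique on [12, 14, 16, 18] has size 4, forcing χ ≥ 4, and the coloring below uses 4 colors, so χ(G) = 4.
A valid 4-coloring: color 1: [6, 7, 16, 19]; color 2: [10, 13, 17, 18]; color 3: [8, 9, 12]; color 4: [11, 14, 15].

χ(G) = 4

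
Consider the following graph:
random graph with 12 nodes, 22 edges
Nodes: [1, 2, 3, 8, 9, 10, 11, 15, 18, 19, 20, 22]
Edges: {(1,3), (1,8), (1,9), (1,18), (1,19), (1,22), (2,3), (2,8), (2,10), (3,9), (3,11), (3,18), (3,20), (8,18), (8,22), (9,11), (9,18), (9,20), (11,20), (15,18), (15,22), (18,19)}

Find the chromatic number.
χ(G) = 4

Clique number ω(G) = 4 (lower bound: χ ≥ ω).
The clique on [1, 3, 9, 18] has size 4, forcing χ ≥ 4, and the coloring below uses 4 colors, so χ(G) = 4.
A valid 4-coloring: color 1: [3, 8, 10, 15, 19]; color 2: [2, 11, 18, 22]; color 3: [1, 20]; color 4: [9].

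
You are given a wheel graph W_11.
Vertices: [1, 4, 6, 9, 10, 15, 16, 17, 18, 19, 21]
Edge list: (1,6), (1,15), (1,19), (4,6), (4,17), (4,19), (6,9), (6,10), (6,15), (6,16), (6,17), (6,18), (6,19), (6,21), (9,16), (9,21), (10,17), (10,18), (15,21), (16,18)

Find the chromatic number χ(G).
χ(G) = 3

Clique number ω(G) = 3 (lower bound: χ ≥ ω).
The clique on [1, 6, 19] has size 3, forcing χ ≥ 3, and the coloring below uses 3 colors, so χ(G) = 3.
A valid 3-coloring: color 1: [6]; color 2: [9, 15, 17, 18, 19]; color 3: [1, 4, 10, 16, 21].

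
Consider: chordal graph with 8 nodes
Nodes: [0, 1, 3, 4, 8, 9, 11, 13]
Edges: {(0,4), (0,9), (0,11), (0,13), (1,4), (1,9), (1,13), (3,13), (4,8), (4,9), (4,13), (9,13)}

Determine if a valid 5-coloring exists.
Yes, G is 5-colorable

A valid 5-coloring: color 1: [3, 4, 11]; color 2: [8, 13]; color 3: [9]; color 4: [0, 1].
(χ(G) = 4 ≤ 5.)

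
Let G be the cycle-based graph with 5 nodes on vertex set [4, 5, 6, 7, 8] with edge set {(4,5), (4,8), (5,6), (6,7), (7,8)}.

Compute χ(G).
χ(G) = 3

Clique number ω(G) = 2 (lower bound: χ ≥ ω).
Odd cycle [7, 8, 4, 5, 6] needs 3 colors (χ ≥ 3).
The coloring below uses 3 colors, so χ(G) = 3.
A valid 3-coloring: color 1: [5, 7]; color 2: [6, 8]; color 3: [4].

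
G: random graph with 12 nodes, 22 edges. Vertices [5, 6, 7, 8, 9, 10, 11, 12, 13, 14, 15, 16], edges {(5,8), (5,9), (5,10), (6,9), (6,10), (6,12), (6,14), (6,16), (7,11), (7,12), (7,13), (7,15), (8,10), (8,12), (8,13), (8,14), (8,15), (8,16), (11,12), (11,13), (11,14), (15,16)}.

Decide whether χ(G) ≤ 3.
Yes, G is 3-colorable

A valid 3-coloring: color 1: [6, 7, 8]; color 2: [5, 12, 13, 14, 16]; color 3: [9, 10, 11, 15].
(χ(G) = 3 ≤ 3.)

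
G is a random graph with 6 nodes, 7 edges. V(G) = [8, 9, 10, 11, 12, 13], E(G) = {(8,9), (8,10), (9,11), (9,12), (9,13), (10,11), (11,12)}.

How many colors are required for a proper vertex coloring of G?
χ(G) = 3

Clique number ω(G) = 3 (lower bound: χ ≥ ω).
The clique on [9, 11, 12] has size 3, forcing χ ≥ 3, and the coloring below uses 3 colors, so χ(G) = 3.
A valid 3-coloring: color 1: [9, 10]; color 2: [8, 11, 13]; color 3: [12].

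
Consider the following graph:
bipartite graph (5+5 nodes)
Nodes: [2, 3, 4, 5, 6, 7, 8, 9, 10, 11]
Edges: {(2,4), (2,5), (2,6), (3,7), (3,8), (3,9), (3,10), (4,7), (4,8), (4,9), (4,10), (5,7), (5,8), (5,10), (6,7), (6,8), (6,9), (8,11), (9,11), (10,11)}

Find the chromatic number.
Clique number ω(G) = 2 (lower bound: χ ≥ ω).
The graph is bipartite (no odd cycle), so 2 colors suffice: χ(G) = 2.
A valid 2-coloring: color 1: [2, 7, 8, 9, 10]; color 2: [3, 4, 5, 6, 11].

χ(G) = 2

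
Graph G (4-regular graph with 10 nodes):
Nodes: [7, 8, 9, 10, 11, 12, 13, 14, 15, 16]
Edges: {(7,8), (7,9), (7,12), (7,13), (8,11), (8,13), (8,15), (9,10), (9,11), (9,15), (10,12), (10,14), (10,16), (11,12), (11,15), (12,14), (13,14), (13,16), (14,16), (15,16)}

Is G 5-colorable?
A valid 5-coloring: color 1: [8, 9, 14]; color 2: [7, 10, 11]; color 3: [12, 13, 15]; color 4: [16].
(χ(G) = 3 ≤ 5.)

Yes, G is 5-colorable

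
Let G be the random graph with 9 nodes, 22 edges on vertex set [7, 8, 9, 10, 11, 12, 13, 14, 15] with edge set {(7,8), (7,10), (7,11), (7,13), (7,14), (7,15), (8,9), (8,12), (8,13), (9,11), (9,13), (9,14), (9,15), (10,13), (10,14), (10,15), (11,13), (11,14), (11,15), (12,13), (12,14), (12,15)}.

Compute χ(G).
χ(G) = 3

Clique number ω(G) = 3 (lower bound: χ ≥ ω).
The clique on [8, 9, 13] has size 3, forcing χ ≥ 3, and the coloring below uses 3 colors, so χ(G) = 3.
A valid 3-coloring: color 1: [7, 9, 12]; color 2: [13, 14, 15]; color 3: [8, 10, 11].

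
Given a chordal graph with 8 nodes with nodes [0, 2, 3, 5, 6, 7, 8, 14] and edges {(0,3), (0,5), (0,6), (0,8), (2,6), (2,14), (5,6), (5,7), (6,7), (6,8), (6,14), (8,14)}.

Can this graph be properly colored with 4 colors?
Yes, G is 4-colorable

A valid 4-coloring: color 1: [3, 6]; color 2: [0, 7, 14]; color 3: [2, 5, 8].
(χ(G) = 3 ≤ 4.)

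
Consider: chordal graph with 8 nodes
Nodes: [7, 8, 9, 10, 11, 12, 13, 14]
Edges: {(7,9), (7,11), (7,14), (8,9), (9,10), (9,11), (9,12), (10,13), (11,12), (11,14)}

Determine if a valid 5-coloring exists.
A valid 5-coloring: color 1: [9, 13, 14]; color 2: [8, 10, 11]; color 3: [7, 12].
(χ(G) = 3 ≤ 5.)

Yes, G is 5-colorable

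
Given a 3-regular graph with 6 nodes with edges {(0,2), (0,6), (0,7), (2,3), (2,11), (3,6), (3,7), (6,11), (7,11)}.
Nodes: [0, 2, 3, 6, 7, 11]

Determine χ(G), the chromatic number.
χ(G) = 2

Clique number ω(G) = 2 (lower bound: χ ≥ ω).
The graph is bipartite (no odd cycle), so 2 colors suffice: χ(G) = 2.
A valid 2-coloring: color 1: [0, 3, 11]; color 2: [2, 6, 7].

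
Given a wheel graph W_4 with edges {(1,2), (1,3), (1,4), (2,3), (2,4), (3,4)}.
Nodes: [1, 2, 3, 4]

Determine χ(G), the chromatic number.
χ(G) = 4

Clique number ω(G) = 4 (lower bound: χ ≥ ω).
The clique on [1, 2, 3, 4] has size 4, forcing χ ≥ 4, and the coloring below uses 4 colors, so χ(G) = 4.
A valid 4-coloring: color 1: [1]; color 2: [4]; color 3: [2]; color 4: [3].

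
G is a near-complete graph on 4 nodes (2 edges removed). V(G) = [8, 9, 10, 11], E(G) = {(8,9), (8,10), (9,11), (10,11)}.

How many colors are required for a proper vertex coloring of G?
Clique number ω(G) = 2 (lower bound: χ ≥ ω).
The graph is bipartite (no odd cycle), so 2 colors suffice: χ(G) = 2.
A valid 2-coloring: color 1: [8, 11]; color 2: [9, 10].

χ(G) = 2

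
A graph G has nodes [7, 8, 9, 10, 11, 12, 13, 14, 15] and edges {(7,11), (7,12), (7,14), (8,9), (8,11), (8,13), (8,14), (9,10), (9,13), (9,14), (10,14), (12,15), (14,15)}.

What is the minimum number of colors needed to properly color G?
χ(G) = 3

Clique number ω(G) = 3 (lower bound: χ ≥ ω).
The clique on [8, 9, 13] has size 3, forcing χ ≥ 3, and the coloring below uses 3 colors, so χ(G) = 3.
A valid 3-coloring: color 1: [11, 12, 13, 14]; color 2: [7, 8, 10, 15]; color 3: [9].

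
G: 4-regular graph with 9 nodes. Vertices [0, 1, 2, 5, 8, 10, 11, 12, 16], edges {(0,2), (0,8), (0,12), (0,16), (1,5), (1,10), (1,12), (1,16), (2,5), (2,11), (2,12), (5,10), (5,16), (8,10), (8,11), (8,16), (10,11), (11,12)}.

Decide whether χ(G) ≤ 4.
A valid 4-coloring: color 1: [0, 5, 11]; color 2: [10, 12, 16]; color 3: [1, 2, 8].
(χ(G) = 3 ≤ 4.)

Yes, G is 4-colorable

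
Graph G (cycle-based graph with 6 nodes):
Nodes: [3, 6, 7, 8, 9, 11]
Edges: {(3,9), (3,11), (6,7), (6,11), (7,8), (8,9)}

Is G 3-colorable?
Yes, G is 3-colorable

A valid 3-coloring: color 1: [3, 6, 8]; color 2: [7, 9, 11].
(χ(G) = 2 ≤ 3.)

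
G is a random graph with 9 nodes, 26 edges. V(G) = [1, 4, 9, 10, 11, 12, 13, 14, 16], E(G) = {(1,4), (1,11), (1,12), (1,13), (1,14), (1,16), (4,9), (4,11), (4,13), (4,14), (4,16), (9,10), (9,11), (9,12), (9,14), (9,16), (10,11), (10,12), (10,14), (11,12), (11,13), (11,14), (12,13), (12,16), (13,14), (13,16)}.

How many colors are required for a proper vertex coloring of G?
χ(G) = 5

Clique number ω(G) = 5 (lower bound: χ ≥ ω).
The clique on [1, 4, 11, 13, 14] has size 5, forcing χ ≥ 5, and the coloring below uses 5 colors, so χ(G) = 5.
A valid 5-coloring: color 1: [11, 16]; color 2: [12, 14]; color 3: [9, 13]; color 4: [1, 10]; color 5: [4].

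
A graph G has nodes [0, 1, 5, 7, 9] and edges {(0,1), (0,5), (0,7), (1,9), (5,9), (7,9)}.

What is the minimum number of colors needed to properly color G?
χ(G) = 2

Clique number ω(G) = 2 (lower bound: χ ≥ ω).
The graph is bipartite (no odd cycle), so 2 colors suffice: χ(G) = 2.
A valid 2-coloring: color 1: [0, 9]; color 2: [1, 5, 7].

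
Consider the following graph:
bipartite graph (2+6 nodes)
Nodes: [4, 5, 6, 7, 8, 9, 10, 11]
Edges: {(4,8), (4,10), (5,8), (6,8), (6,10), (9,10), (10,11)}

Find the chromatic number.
Clique number ω(G) = 2 (lower bound: χ ≥ ω).
The graph is bipartite (no odd cycle), so 2 colors suffice: χ(G) = 2.
A valid 2-coloring: color 1: [7, 8, 10]; color 2: [4, 5, 6, 9, 11].

χ(G) = 2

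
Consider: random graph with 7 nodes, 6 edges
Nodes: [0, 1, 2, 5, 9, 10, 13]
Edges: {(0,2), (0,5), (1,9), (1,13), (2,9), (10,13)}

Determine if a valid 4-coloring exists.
Yes, G is 4-colorable

A valid 4-coloring: color 1: [1, 2, 5, 10]; color 2: [0, 9, 13].
(χ(G) = 2 ≤ 4.)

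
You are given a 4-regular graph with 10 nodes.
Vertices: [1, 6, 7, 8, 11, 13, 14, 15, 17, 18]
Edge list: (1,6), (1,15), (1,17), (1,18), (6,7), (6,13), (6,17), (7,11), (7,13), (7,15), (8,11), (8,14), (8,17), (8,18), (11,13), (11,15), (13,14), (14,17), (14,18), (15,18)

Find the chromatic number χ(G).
Clique number ω(G) = 3 (lower bound: χ ≥ ω).
Suppose a proper 3-coloring c exists. The clique [1, 6, 17] takes 3 distinct colors; by symmetry let c(1) = 1, c(6) = 2, c(17) = 3.
- Vertex 7: neighbors [6] already have colors [2]; try each remaining color.
- Case c(7) = 1:
  - Vertex 13: neighbors [7, 6] already have colors [1, 2] ⇒ c(13) = 3.
  - Vertex 11: neighbors [7, 13] already have colors [1, 3] ⇒ c(11) = 2.
  - Vertex 8: neighbors [11, 17] already have colors [2, 3] ⇒ c(8) = 1.
  - Vertex 14: neighbors [8, 13] already have colors [1, 3] ⇒ c(14) = 2.
  - Vertex 15: neighbors [1, 11] already have colors [1, 2] ⇒ c(15) = 3.
  - Vertex 18: neighbors [1, 14, 15] already have colors [1, 2, 3] — all 3 colors blocked. Contradiction.
- Case c(7) = 3:
  - Vertex 13: neighbors [6, 7] already have colors [2, 3] ⇒ c(13) = 1.
  - Vertex 11: neighbors [13, 7] already have colors [1, 3] ⇒ c(11) = 2.
  - Vertex 15: neighbors [1, 11, 7] already have colors [1, 2, 3] — all 3 colors blocked. Contradiction.
Every case ends in a contradiction, so G has no proper 3-coloring (χ ≥ 4).
The coloring below uses 4 colors, so χ(G) = 4.
A valid 4-coloring: color 1: [6, 11, 18]; color 2: [1, 7, 14]; color 3: [13, 15, 17]; color 4: [8].

χ(G) = 4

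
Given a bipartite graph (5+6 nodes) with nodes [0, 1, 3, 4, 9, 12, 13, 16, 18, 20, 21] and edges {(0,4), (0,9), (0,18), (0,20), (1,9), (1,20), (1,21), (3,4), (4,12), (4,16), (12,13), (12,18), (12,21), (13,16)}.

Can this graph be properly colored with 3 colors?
A valid 3-coloring: color 1: [0, 1, 3, 12, 16]; color 2: [4, 9, 13, 18, 20, 21].
(χ(G) = 2 ≤ 3.)

Yes, G is 3-colorable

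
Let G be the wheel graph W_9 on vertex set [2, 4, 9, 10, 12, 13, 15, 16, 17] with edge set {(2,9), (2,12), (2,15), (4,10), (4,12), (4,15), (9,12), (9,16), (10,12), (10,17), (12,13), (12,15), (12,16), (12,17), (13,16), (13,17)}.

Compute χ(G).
Clique number ω(G) = 3 (lower bound: χ ≥ ω).
The clique on [2, 9, 12] has size 3, forcing χ ≥ 3, and the coloring below uses 3 colors, so χ(G) = 3.
A valid 3-coloring: color 1: [12]; color 2: [2, 4, 16, 17]; color 3: [9, 10, 13, 15].

χ(G) = 3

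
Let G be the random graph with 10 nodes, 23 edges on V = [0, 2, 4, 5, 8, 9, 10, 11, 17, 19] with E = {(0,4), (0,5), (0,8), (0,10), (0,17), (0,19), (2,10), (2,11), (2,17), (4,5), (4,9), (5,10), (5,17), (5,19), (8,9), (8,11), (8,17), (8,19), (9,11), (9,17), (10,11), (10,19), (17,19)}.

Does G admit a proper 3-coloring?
The clique on vertices [0, 8, 17, 19] has size 4 > 3, so it alone needs 4 colors.

No, G is not 3-colorable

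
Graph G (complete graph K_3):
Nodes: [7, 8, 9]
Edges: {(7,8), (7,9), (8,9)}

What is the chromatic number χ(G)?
Clique number ω(G) = 3 (lower bound: χ ≥ ω).
The clique on [7, 8, 9] has size 3, forcing χ ≥ 3, and the coloring below uses 3 colors, so χ(G) = 3.
A valid 3-coloring: color 1: [7]; color 2: [9]; color 3: [8].

χ(G) = 3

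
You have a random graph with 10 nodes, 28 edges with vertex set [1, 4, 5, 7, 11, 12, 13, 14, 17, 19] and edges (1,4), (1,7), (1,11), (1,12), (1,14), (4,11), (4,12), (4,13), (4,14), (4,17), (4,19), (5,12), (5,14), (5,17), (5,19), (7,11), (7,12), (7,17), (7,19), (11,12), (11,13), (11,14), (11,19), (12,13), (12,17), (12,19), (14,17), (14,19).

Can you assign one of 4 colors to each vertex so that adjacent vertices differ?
A valid 4-coloring: color 1: [12, 14]; color 2: [5, 11]; color 3: [4, 7]; color 4: [1, 13, 17, 19].
(χ(G) = 4 ≤ 4.)

Yes, G is 4-colorable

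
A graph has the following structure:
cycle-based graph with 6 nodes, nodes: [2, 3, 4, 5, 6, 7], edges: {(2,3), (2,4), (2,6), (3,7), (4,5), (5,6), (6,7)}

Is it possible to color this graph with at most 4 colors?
Yes, G is 4-colorable

A valid 4-coloring: color 1: [2, 5, 7]; color 2: [3, 4, 6].
(χ(G) = 2 ≤ 4.)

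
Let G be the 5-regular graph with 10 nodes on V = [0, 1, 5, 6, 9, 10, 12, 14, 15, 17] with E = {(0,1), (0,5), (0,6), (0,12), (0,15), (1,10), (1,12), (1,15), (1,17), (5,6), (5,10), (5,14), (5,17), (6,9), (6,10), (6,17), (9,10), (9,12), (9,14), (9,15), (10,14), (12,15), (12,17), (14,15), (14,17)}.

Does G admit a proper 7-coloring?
A valid 7-coloring: color 1: [0, 10, 17]; color 2: [6, 12, 14]; color 3: [1, 5, 9]; color 4: [15].
(χ(G) = 4 ≤ 7.)

Yes, G is 7-colorable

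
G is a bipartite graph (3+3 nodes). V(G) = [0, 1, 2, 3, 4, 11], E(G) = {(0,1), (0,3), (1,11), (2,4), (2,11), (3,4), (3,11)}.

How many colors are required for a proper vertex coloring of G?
χ(G) = 2

Clique number ω(G) = 2 (lower bound: χ ≥ ω).
The graph is bipartite (no odd cycle), so 2 colors suffice: χ(G) = 2.
A valid 2-coloring: color 1: [0, 4, 11]; color 2: [1, 2, 3].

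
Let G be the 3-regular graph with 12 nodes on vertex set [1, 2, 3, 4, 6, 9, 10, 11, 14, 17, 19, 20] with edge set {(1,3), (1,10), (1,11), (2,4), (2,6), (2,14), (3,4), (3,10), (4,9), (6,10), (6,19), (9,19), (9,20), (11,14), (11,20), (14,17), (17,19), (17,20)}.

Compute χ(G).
Clique number ω(G) = 3 (lower bound: χ ≥ ω).
The clique on [1, 3, 10] has size 3, forcing χ ≥ 3, and the coloring below uses 3 colors, so χ(G) = 3.
A valid 3-coloring: color 1: [4, 10, 14, 19, 20]; color 2: [3, 6, 9, 11, 17]; color 3: [1, 2].

χ(G) = 3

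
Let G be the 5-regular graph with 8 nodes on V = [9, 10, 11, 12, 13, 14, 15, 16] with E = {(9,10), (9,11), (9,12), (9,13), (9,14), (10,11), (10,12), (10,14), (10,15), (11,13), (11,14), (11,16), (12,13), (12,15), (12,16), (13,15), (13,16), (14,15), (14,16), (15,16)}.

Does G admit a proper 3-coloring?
The clique on vertices [12, 13, 15, 16] has size 4 > 3, so it alone needs 4 colors.

No, G is not 3-colorable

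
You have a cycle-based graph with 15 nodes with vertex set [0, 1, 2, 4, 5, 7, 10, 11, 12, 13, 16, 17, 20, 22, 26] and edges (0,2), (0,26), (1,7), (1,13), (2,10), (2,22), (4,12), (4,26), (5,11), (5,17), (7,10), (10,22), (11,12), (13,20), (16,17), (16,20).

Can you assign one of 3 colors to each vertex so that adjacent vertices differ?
A valid 3-coloring: color 1: [0, 1, 4, 10, 11, 17, 20]; color 2: [2, 5, 7, 12, 13, 16, 26]; color 3: [22].
(χ(G) = 3 ≤ 3.)

Yes, G is 3-colorable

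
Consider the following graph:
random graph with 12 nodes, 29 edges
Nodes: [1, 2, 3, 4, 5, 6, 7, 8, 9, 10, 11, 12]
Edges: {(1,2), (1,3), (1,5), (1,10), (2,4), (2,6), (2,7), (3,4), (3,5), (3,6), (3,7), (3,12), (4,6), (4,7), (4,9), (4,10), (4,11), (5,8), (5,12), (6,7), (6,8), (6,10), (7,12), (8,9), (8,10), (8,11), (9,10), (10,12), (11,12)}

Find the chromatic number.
Clique number ω(G) = 4 (lower bound: χ ≥ ω).
The clique on [2, 4, 6, 7] has size 4, forcing χ ≥ 4, and the coloring below uses 4 colors, so χ(G) = 4.
A valid 4-coloring: color 1: [1, 4, 8, 12]; color 2: [2, 3, 10, 11]; color 3: [5, 6, 9]; color 4: [7].

χ(G) = 4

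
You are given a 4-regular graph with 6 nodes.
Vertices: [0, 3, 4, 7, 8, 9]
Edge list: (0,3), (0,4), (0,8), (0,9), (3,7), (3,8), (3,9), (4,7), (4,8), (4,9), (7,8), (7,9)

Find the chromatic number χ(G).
Clique number ω(G) = 3 (lower bound: χ ≥ ω).
The clique on [0, 3, 8] has size 3, forcing χ ≥ 3, and the coloring below uses 3 colors, so χ(G) = 3.
A valid 3-coloring: color 1: [0, 7]; color 2: [3, 4]; color 3: [8, 9].

χ(G) = 3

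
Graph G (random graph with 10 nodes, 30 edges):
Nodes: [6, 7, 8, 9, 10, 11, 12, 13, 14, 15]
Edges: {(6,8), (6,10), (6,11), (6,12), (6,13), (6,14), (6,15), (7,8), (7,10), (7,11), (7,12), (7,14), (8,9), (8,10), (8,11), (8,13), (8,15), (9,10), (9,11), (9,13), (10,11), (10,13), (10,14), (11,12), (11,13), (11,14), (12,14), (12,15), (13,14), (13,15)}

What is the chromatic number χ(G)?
Clique number ω(G) = 5 (lower bound: χ ≥ ω).
The clique on [8, 9, 10, 11, 13] has size 5, forcing χ ≥ 5, and the coloring below uses 5 colors, so χ(G) = 5.
A valid 5-coloring: color 1: [11, 15]; color 2: [10, 12]; color 3: [7, 13]; color 4: [8, 14]; color 5: [6, 9].

χ(G) = 5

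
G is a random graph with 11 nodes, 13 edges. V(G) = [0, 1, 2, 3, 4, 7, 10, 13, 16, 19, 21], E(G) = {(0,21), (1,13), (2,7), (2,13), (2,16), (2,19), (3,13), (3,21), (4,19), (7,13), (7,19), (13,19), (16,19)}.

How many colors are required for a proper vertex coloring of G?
Clique number ω(G) = 4 (lower bound: χ ≥ ω).
The clique on [2, 7, 13, 19] has size 4, forcing χ ≥ 4, and the coloring below uses 4 colors, so χ(G) = 4.
A valid 4-coloring: color 1: [0, 1, 3, 10, 19]; color 2: [4, 13, 16, 21]; color 3: [2]; color 4: [7].

χ(G) = 4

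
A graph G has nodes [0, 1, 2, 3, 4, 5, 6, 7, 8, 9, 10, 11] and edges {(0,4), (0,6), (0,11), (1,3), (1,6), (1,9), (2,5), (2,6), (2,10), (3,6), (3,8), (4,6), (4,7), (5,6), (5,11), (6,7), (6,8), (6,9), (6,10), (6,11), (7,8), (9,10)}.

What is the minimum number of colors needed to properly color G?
Clique number ω(G) = 3 (lower bound: χ ≥ ω).
Odd cycle [7, 8, 3, 1, 9, 10, 2, 5, 11, 0, 4] needs 3 colors (χ ≥ 3).
Vertex 6 is adjacent to every vertex of [0, 1, 2, 3, 4, 5, 7, 8, 9, 10, 11], which already need 3 colors among themselves, so 6 needs a new color (χ ≥ 4).
The coloring below uses 4 colors, so χ(G) = 4.
A valid 4-coloring: color 1: [6]; color 2: [0, 2, 3, 7, 9]; color 3: [1, 4, 5, 8, 10]; color 4: [11].

χ(G) = 4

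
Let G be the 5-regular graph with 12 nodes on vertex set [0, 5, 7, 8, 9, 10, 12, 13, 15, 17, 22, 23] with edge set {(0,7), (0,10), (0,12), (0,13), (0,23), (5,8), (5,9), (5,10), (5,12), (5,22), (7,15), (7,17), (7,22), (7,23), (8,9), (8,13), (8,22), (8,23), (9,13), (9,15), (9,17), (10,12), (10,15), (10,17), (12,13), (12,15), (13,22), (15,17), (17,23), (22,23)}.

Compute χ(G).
Clique number ω(G) = 3 (lower bound: χ ≥ ω).
Suppose a proper 3-coloring c exists. The clique [0, 7, 23] takes 3 distinct colors; by symmetry let c(0) = 1, c(7) = 2, c(23) = 3.
- Vertex 17: neighbors [7, 23] already have colors [2, 3] ⇒ c(17) = 1.
- Vertex 15: neighbors [17, 7] already have colors [1, 2] ⇒ c(15) = 3.
- Vertex 9: neighbors [17, 15] already have colors [1, 3] ⇒ c(9) = 2.
- Vertex 8: neighbors [9, 23] already have colors [2, 3] ⇒ c(8) = 1.
- Vertex 22: neighbors [8, 7, 23] already have colors [1, 2, 3] — all 3 colors blocked. Contradiction.
The forced assignments end in a contradiction, so G has no proper 3-coloring (χ ≥ 4).
The coloring below uses 4 colors, so χ(G) = 4.
A valid 4-coloring: color 1: [5, 13, 15, 23]; color 2: [8, 12, 17]; color 3: [7, 9, 10]; color 4: [0, 22].

χ(G) = 4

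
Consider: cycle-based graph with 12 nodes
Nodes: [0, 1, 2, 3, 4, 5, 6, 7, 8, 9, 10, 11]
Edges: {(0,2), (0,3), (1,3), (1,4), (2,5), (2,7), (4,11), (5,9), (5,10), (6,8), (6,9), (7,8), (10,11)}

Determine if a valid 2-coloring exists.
Yes, G is 2-colorable

A valid 2-coloring: color 1: [2, 3, 4, 8, 9, 10]; color 2: [0, 1, 5, 6, 7, 11].
(χ(G) = 2 ≤ 2.)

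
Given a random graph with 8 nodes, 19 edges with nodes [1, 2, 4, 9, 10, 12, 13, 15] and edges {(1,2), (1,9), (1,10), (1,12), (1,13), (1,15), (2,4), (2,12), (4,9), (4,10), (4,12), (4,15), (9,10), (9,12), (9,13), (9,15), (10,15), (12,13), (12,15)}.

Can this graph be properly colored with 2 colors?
No, G is not 2-colorable

The clique on vertices [1, 9, 10, 15] has size 4 > 2, so it alone needs 4 colors.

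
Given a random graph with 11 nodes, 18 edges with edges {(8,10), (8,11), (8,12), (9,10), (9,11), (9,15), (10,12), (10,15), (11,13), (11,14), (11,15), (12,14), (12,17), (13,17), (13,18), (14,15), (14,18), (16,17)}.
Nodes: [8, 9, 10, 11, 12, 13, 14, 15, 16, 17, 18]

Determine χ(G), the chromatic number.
Clique number ω(G) = 3 (lower bound: χ ≥ ω).
The clique on [8, 10, 12] has size 3, forcing χ ≥ 3, and the coloring below uses 3 colors, so χ(G) = 3.
A valid 3-coloring: color 1: [10, 11, 17, 18]; color 2: [8, 9, 13, 14, 16]; color 3: [12, 15].

χ(G) = 3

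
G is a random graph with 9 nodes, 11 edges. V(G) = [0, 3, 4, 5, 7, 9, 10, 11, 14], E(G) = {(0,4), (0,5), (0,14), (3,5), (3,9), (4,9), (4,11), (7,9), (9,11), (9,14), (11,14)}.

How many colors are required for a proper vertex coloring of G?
χ(G) = 3

Clique number ω(G) = 3 (lower bound: χ ≥ ω).
The clique on [4, 9, 11] has size 3, forcing χ ≥ 3, and the coloring below uses 3 colors, so χ(G) = 3.
A valid 3-coloring: color 1: [5, 9, 10]; color 2: [3, 4, 7, 14]; color 3: [0, 11].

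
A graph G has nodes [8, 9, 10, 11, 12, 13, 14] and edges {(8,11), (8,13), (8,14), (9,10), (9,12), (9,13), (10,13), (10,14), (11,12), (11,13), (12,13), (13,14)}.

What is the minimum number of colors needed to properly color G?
χ(G) = 3

Clique number ω(G) = 3 (lower bound: χ ≥ ω).
The clique on [8, 11, 13] has size 3, forcing χ ≥ 3, and the coloring below uses 3 colors, so χ(G) = 3.
A valid 3-coloring: color 1: [13]; color 2: [9, 11, 14]; color 3: [8, 10, 12].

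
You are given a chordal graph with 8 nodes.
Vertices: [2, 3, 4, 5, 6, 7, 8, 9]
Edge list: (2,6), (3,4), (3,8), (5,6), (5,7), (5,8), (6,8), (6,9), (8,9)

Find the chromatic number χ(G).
χ(G) = 3

Clique number ω(G) = 3 (lower bound: χ ≥ ω).
The clique on [6, 8, 9] has size 3, forcing χ ≥ 3, and the coloring below uses 3 colors, so χ(G) = 3.
A valid 3-coloring: color 1: [2, 4, 7, 8]; color 2: [3, 6]; color 3: [5, 9].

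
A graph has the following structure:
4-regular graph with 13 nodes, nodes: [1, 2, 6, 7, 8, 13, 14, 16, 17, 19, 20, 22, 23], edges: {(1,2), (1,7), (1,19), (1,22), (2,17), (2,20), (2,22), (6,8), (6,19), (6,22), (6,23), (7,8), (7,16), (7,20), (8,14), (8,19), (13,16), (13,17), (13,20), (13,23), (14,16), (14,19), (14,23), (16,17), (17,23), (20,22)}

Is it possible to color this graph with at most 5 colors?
Yes, G is 5-colorable

A valid 5-coloring: color 1: [2, 6, 7, 13, 14]; color 2: [1, 8, 16, 20, 23]; color 3: [17, 19, 22].
(χ(G) = 3 ≤ 5.)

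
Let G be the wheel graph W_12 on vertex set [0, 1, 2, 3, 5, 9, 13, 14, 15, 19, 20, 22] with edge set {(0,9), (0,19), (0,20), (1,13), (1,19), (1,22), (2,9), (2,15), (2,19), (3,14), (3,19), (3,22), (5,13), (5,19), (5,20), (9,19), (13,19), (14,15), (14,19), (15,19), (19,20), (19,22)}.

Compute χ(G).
Clique number ω(G) = 3 (lower bound: χ ≥ ω).
Odd cycle [22, 3, 14, 15, 2, 9, 0, 20, 5, 13, 1] needs 3 colors (χ ≥ 3).
Vertex 19 is adjacent to every vertex of [0, 1, 2, 3, 5, 9, 13, 14, 15, 20, 22], which already need 3 colors among themselves, so 19 needs a new color (χ ≥ 4).
The coloring below uses 4 colors, so χ(G) = 4.
A valid 4-coloring: color 1: [19]; color 2: [0, 2, 13, 14, 22]; color 3: [1, 3, 9, 15, 20]; color 4: [5].

χ(G) = 4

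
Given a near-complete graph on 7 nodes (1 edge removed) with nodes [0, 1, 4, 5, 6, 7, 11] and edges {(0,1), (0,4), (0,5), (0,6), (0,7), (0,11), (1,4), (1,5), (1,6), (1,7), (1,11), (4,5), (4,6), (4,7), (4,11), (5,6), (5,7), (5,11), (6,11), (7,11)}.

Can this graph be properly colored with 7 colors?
A valid 7-coloring: color 1: [0]; color 2: [11]; color 3: [5]; color 4: [4]; color 5: [1]; color 6: [6, 7].
(χ(G) = 6 ≤ 7.)

Yes, G is 7-colorable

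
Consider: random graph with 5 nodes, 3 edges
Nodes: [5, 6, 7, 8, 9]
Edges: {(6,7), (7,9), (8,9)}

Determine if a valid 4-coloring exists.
Yes, G is 4-colorable

A valid 4-coloring: color 1: [5, 7, 8]; color 2: [6, 9].
(χ(G) = 2 ≤ 4.)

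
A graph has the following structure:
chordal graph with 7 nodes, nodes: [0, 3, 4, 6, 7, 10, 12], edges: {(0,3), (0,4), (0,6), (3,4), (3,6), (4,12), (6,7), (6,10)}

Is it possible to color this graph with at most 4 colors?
Yes, G is 4-colorable

A valid 4-coloring: color 1: [4, 6]; color 2: [0, 7, 10, 12]; color 3: [3].
(χ(G) = 3 ≤ 4.)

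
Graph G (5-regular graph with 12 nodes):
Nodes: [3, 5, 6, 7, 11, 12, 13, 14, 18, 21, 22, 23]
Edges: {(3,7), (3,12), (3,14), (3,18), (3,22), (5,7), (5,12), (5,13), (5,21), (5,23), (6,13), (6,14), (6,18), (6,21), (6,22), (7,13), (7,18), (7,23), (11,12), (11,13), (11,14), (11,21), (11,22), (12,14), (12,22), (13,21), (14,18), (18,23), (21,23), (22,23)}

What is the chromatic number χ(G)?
Clique number ω(G) = 3 (lower bound: χ ≥ ω).
Suppose a proper 3-coloring c exists. The clique [3, 7, 18] takes 3 distinct colors; by symmetry let c(3) = 1, c(7) = 2, c(18) = 3.
- Vertex 14: neighbors [3, 18] already have colors [1, 3] ⇒ c(14) = 2.
- Vertex 6: neighbors [14, 18] already have colors [2, 3] ⇒ c(6) = 1.
- Vertex 12: neighbors [3, 14] already have colors [1, 2] ⇒ c(12) = 3.
- Vertex 5: neighbors [7, 12] already have colors [2, 3] ⇒ c(5) = 1.
- Vertex 23: neighbors [5, 7, 18] already have colors [1, 2, 3] — all 3 colors blocked. Contradiction.
The forced assignments end in a contradiction, so G has no proper 3-coloring (χ ≥ 4).
The coloring below uses 4 colors, so χ(G) = 4.
A valid 4-coloring: color 1: [3, 5, 6, 11]; color 2: [12, 13, 23]; color 3: [7, 14, 21, 22]; color 4: [18].

χ(G) = 4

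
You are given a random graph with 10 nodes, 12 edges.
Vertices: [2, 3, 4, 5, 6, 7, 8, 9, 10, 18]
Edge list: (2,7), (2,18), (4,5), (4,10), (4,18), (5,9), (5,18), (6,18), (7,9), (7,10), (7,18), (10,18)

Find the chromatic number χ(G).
Clique number ω(G) = 3 (lower bound: χ ≥ ω).
The clique on [2, 7, 18] has size 3, forcing χ ≥ 3, and the coloring below uses 3 colors, so χ(G) = 3.
A valid 3-coloring: color 1: [3, 8, 9, 18]; color 2: [4, 6, 7]; color 3: [2, 5, 10].

χ(G) = 3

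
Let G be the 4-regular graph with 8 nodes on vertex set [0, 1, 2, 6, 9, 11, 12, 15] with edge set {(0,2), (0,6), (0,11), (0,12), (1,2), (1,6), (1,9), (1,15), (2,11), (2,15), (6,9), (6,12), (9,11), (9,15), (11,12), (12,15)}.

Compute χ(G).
χ(G) = 3

Clique number ω(G) = 3 (lower bound: χ ≥ ω).
The clique on [0, 2, 11] has size 3, forcing χ ≥ 3, and the coloring below uses 3 colors, so χ(G) = 3.
A valid 3-coloring: color 1: [6, 11, 15]; color 2: [2, 9, 12]; color 3: [0, 1].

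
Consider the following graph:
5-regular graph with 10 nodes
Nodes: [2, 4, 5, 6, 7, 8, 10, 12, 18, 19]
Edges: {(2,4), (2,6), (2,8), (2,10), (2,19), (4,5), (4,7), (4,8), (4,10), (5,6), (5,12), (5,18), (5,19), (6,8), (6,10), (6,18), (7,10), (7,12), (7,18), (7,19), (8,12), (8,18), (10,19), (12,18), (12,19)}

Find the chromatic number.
Clique number ω(G) = 3 (lower bound: χ ≥ ω).
Suppose a proper 3-coloring c exists. The clique [2, 4, 8] takes 3 distinct colors; by symmetry let c(2) = 1, c(4) = 2, c(8) = 3.
- Vertex 6: neighbors [2, 8] already have colors [1, 3] ⇒ c(6) = 2.
- Vertex 18: neighbors [6, 8] already have colors [2, 3] ⇒ c(18) = 1.
- Vertex 7: neighbors [18, 4] already have colors [1, 2] ⇒ c(7) = 3.
- Vertex 10: neighbors [2, 4, 7] already have colors [1, 2, 3] — all 3 colors blocked. Contradiction.
The forced assignments end in a contradiction, so G has no proper 3-coloring (χ ≥ 4).
The coloring below uses 4 colors, so χ(G) = 4.
A valid 4-coloring: color 1: [5, 8, 10]; color 2: [4, 18, 19]; color 3: [2, 12]; color 4: [6, 7].

χ(G) = 4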